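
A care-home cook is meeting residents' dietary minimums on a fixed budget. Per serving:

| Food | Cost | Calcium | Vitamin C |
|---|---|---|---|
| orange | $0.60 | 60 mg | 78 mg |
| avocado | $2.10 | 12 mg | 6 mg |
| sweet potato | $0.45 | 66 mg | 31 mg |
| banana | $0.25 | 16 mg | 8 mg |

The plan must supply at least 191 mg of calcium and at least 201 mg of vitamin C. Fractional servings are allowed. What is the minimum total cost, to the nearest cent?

$1.73

The cheapest plan sits at a corner of the feasible region — with two constraints it uses at most two foods.
orange only: max(191/60, 201/78) = 3.183 servings → $1.91.
avocado only: max(191/12, 201/6) = 33.5 servings → $70.35.
sweet potato only: max(191/66, 201/31) = 6.484 servings → $2.92.
banana only: max(191/16, 201/8) = 25.12 servings → $6.28.
orange + avocado with both tight: 2.198 servings and 4.927 servings → $11.67.
orange + sweet potato with both tight: 2.234 servings and 0.8631 servings → $1.73.
orange + banana with both tight: 2.198 servings and 3.695 servings → $2.24.
avocado + sweet potato: intersection lies outside the first quadrant.
avocado + banana (both tight): parallel constraints — no distinct corner.
sweet potato + banana with both targets exact would need a negative amount; discard.
So the least-cost plan costs $1.73.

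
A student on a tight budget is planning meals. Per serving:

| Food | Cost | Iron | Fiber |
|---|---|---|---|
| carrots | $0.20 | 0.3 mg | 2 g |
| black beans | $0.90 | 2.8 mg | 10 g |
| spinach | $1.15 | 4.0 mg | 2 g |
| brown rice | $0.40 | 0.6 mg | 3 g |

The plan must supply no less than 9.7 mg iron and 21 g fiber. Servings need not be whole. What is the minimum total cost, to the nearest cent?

The cheapest plan sits at a corner of the feasible region — with two constraints it uses at most two foods.
carrots only: max(9.7/0.3, 21/2) = 32.33 servings → $6.47.
black beans only: max(9.7/2.8, 21/10) = 3.464 servings → $3.12.
spinach only: max(9.7/4.0, 21/2) = 10.5 servings → $12.07.
brown rice only: max(9.7/0.6, 21/3) = 16.17 servings → $6.47.
carrots + black beans: intersection lies outside the first quadrant.
carrots + spinach with both tight: 8.73 servings and 1.77 servings → $3.78.
carrots + brown rice: the both-tight solution has a negative serving — not a feasible corner.
black beans + spinach with both tight: 1.878 servings and 1.11 servings → $2.97.
black beans + brown rice: intersection lies outside the first quadrant.
spinach + brown rice with both tight: 1.528 servings and 5.981 servings → $4.15.
So the least-cost plan costs $2.97.

$2.97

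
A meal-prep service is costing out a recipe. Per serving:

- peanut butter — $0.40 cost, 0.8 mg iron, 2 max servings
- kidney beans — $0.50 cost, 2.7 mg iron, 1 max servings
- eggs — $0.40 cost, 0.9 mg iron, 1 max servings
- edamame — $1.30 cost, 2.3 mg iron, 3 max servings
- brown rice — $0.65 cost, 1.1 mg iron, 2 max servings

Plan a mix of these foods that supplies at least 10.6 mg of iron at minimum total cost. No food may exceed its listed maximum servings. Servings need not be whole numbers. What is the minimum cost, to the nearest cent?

$4.75

Cost per mg of iron: kidney beans $0.1852, eggs $0.4444, peanut butter $0.5000, edamame $0.5652, brown rice $0.5909.
Take 1 serving of kidney beans: +2.7 mg iron for $0.50 (total $0.50, still need 7.9 mg).
Take 1 serving of eggs: +0.9 mg iron for $0.40 (total $0.90, still need 7.0 mg).
Take 2 servings of peanut butter: +1.6 mg iron for $0.80 (total $1.70, still need 5.4 mg).
Take 2.348 servings of edamame: +5.4 mg iron for $3.05 (total $4.75, still need 0.0 mg).
Filling from the cheapest source first is optimal under one linear minimum: $4.75.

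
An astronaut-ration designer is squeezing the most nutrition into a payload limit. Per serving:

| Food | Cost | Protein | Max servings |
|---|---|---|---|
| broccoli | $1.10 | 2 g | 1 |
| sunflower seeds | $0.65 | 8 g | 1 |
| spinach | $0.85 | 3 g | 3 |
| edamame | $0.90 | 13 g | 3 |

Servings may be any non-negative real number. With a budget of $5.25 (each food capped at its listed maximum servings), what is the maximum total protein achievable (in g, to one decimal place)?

53.7 g

Protein per dollar: edamame 14.44, sunflower seeds 12.31, spinach 3.529, broccoli 1.818.
Take 3 servings of edamame: spends $2.70, +39.0 g protein (running total 39.0 g).
Take 1 serving of sunflower seeds: spends $0.65, +8.0 g protein (running total 47.0 g).
Take 2.235 servings of spinach: spends $1.90, +6.7 g protein (running total 53.7 g).
Greedy by best ratio exhausts the cost allowance optimally: 53.7 g.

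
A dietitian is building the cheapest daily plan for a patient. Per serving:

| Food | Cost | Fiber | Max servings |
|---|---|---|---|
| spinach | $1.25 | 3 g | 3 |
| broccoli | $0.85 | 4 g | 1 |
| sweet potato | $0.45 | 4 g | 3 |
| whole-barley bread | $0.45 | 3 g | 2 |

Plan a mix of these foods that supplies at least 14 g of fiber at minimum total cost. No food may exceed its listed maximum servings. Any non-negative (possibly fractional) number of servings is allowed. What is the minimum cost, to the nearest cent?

Cost per g of fiber: sweet potato $0.1125, whole-barley bread $0.1500, broccoli $0.2125, spinach $0.4167.
Take 3 servings of sweet potato: +12.0 g fiber for $1.35 (total $1.35, still need 2.0 g).
Take 0.6667 servings of whole-barley bread: +2.0 g fiber for $0.30 (total $1.65, still need 0.0 g).
Filling from the cheapest source first is optimal under one linear minimum: $1.65.

$1.65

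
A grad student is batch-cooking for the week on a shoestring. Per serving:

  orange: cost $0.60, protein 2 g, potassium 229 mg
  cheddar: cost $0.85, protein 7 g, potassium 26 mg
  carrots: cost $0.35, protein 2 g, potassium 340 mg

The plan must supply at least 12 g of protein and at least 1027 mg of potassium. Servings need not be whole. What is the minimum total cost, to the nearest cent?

Minimising a linear cost over {protein ≥ 12, potassium ≥ 1027, servings ≥ 0} — the optimum is at a vertex, using one or two foods.
orange only: max(12/2, 1027/229) = 6 servings → $3.60.
cheddar only: max(12/7, 1027/26) = 39.5 servings → $33.58.
carrots only: max(12/2, 1027/340) = 6 servings → $2.10.
orange + cheddar with both tight: 4.434 servings and 0.4475 servings → $3.04.
orange + carrots: intersection lies outside the first quadrant.
cheddar + carrots with both tight: 0.8703 servings and 2.954 servings → $1.77.
So the least-cost plan costs $1.77.

$1.77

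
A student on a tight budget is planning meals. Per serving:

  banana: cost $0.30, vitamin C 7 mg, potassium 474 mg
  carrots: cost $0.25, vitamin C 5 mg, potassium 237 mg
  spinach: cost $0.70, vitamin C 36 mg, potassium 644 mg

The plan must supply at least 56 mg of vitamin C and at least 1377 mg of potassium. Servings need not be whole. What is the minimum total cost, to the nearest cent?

$1.27

Check every corner: each single food scaled to meet both minima, and each pair solved so both constraints bind.
banana only: max(56/7, 1377/474) = 8 servings → $2.40.
carrots only: max(56/5, 1377/237) = 11.2 servings → $2.80.
spinach only: max(56/36, 1377/644) = 2.138 servings → $1.50.
banana + carrots: the both-tight solution has a negative serving — not a feasible corner.
banana + spinach with both tight: 1.076 servings and 1.346 servings → $1.27.
carrots + spinach with both tight: 2.543 servings and 1.202 servings → $1.48.
The minimum over all feasible corners is $1.27.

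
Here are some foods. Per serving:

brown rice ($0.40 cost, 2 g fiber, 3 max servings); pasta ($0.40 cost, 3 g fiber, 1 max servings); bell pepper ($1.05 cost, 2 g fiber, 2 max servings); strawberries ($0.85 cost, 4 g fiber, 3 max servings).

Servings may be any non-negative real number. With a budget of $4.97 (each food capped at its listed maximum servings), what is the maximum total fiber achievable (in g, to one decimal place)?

Fiber per dollar: pasta 7.5, brown rice 5, strawberries 4.706, bell pepper 1.905.
Take 1 serving of pasta: spends $0.40, +3.0 g fiber (running total 3.0 g).
Take 3 servings of brown rice: spends $1.20, +6.0 g fiber (running total 9.0 g).
Take 3 servings of strawberries: spends $2.55, +12.0 g fiber (running total 21.0 g).
Take 0.781 servings of bell pepper: spends $0.82, +1.6 g fiber (running total 22.6 g).
Filling greedily by fiber-per-dollar is optimal for one linear limit, giving 22.6 g.

22.6 g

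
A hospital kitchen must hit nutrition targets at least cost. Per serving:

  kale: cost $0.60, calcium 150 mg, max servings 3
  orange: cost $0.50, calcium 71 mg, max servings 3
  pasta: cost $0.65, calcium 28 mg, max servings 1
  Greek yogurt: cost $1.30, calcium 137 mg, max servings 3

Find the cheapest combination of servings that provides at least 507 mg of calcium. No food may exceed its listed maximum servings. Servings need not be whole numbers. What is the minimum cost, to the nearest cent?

$2.20

Cost per mg of calcium: kale $0.0040, orange $0.0070, Greek yogurt $0.0095, pasta $0.0232.
Take 3 servings of kale: +450.0 mg calcium for $1.80 (total $1.80, still need 57.0 mg).
Take 0.8028 servings of orange: +57.0 mg calcium for $0.40 (total $2.20, still need 0.0 mg).
Greedy by cheapest-per-mg is optimal for a single linear constraint, so the minimum cost is $2.20.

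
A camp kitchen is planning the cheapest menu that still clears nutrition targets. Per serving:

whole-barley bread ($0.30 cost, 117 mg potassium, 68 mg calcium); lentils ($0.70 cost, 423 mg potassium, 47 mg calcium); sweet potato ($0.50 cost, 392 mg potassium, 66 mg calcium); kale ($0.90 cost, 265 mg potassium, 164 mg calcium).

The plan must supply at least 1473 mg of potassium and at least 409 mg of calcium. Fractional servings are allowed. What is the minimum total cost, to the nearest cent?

$2.38

Two binding constraints pin down two serving amounts, so the optimal mix uses at most two foods. The candidates are each food alone (scaled to the tighter of potassium/calcium) and each pair with both constraints tight.
whole-barley bread only: max(1473/117, 409/68) = 12.59 servings → $3.78.
lentils only: max(1473/423, 409/47) = 8.702 servings → $6.09.
sweet potato only: max(1473/392, 409/66) = 6.197 servings → $3.10.
kale only: max(1473/265, 409/164) = 5.558 servings → $5.00.
whole-barley bread + lentils with both tight: 4.461 servings and 2.248 servings → $2.91.
whole-barley bread + sweet potato with both tight: 3.333 servings and 2.763 servings → $2.38.
whole-barley bread + kale: the both-tight solution has a negative serving — not a feasible corner.
lentils + sweet potato: the both-tight solution has a negative serving — not a feasible corner.
lentils + kale with both tight: 2.34 servings and 1.823 servings → $3.28.
sweet potato + kale with both tight: 2.846 servings and 1.349 servings → $2.64.
Cheapest feasible corner: $2.38.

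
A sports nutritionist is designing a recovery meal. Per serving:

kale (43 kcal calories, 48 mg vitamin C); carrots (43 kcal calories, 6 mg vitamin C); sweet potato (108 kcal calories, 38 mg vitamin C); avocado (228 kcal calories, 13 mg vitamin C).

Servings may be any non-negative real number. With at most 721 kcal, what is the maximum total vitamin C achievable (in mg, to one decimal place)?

Vitamin C per kcal: kale 1.116, sweet potato 0.3519, carrots 0.1395, avocado 0.05702.
With no serving limits, spend the whole calories allowance on kale: 721 kcal / 43 kcal × 48 mg = 804.8 mg.

804.8 mg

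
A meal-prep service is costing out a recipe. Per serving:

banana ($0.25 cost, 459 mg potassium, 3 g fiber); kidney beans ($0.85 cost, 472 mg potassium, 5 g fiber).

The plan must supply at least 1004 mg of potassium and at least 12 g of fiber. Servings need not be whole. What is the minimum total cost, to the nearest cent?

A basic optimal solution has at most two foods positive. Try each food alone and each pair with both targets met exactly.
banana only: max(1004/459, 12/3) = 4 servings → $1.00.
kidney beans only: max(1004/472, 12/5) = 2.4 servings → $2.04.
banana + kidney beans: intersection lies outside the first quadrant.
The minimum over all feasible corners is $1.00.

$1.00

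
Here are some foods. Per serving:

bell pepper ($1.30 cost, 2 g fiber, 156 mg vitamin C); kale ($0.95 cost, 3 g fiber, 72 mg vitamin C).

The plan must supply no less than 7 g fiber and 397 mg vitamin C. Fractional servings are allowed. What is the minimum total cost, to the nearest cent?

$3.63

Two binding constraints pin down two serving amounts, so the optimal mix uses at most two foods. The candidates are each food alone (scaled to the tighter of fiber/vitamin C) and each pair with both constraints tight.
bell pepper only: max(7/2, 397/156) = 3.5 servings → $4.55.
kale only: max(7/3, 397/72) = 5.514 servings → $5.24.
bell pepper + kale with both tight: 2.12 servings and 0.9198 servings → $3.63.
So the least-cost plan costs $3.63.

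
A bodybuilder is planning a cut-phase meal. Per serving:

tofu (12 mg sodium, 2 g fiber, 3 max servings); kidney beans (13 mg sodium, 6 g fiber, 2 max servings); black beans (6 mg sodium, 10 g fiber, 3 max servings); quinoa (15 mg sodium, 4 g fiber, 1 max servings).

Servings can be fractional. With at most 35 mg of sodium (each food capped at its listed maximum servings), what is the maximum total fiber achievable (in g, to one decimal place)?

37.8 g

Fiber per mg sodium: black beans 1.667, kidney beans 0.4615, quinoa 0.2667, tofu 0.1667.
Take 3 servings of black beans: uses 18 mg sodium, +30.0 g fiber (running total 30.0 g).
Take 1.308 servings of kidney beans: uses 17 mg sodium, +7.8 g fiber (running total 37.8 g).
Greedy by best ratio exhausts the sodium allowance optimally: 37.8 g.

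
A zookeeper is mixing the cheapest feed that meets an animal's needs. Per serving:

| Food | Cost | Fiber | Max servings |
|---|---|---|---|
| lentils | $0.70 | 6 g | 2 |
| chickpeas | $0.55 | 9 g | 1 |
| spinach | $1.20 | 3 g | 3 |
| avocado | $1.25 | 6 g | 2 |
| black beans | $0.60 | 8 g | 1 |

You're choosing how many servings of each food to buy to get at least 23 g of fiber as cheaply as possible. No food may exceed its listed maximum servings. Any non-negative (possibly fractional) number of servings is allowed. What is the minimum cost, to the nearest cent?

$1.85

Cost per g of fiber: chickpeas $0.0611, black beans $0.0750, lentils $0.1167, avocado $0.2083, spinach $0.4000.
Take 1 serving of chickpeas: +9.0 g fiber for $0.55 (total $0.55, still need 14.0 g).
Take 1 serving of black beans: +8.0 g fiber for $0.60 (total $1.15, still need 6.0 g).
Take 1 serving of lentils: +6.0 g fiber for $0.70 (total $1.85, still need 0.0 g).
Filling from the cheapest source first is optimal under one linear minimum: $1.85.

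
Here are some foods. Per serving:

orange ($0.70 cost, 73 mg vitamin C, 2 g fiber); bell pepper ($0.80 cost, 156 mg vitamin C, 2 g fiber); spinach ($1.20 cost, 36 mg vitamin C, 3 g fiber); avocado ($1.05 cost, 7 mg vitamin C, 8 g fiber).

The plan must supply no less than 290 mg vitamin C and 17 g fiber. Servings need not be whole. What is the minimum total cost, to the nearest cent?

This is a tiny linear program; its minimum lies at a vertex of the feasible set. List the vertices and price them.
orange only: max(290/73, 17/2) = 8.5 servings → $5.95.
bell pepper only: max(290/156, 17/2) = 8.5 servings → $6.80.
spinach only: max(290/36, 17/3) = 8.056 servings → $9.67.
avocado only: max(290/7, 17/8) = 41.43 servings → $43.50.
orange + bell pepper: intersection lies outside the first quadrant.
orange + spinach with both tight: 1.755 servings and 4.497 servings → $6.62.
orange + avocado with both tight: 3.861 servings and 1.16 servings → $3.92.
bell pepper + spinach with both tight: 0.6515 servings and 5.232 servings → $6.80.
bell pepper + avocado with both tight: 1.784 servings and 1.679 servings → $3.19.
spinach + avocado: the both-tight solution has a negative serving — not a feasible corner.
The minimum over all feasible corners is $3.19.

$3.19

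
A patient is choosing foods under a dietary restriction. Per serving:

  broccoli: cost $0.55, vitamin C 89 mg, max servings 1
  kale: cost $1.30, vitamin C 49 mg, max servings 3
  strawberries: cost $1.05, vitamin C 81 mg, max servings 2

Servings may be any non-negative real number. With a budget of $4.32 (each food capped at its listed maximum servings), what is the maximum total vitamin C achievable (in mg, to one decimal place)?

313.9 mg

Vitamin C per dollar: broccoli 161.8, strawberries 77.14, kale 37.69.
Take 1 serving of broccoli: spends $0.55, +89.0 mg vitamin C (running total 89.0 mg).
Take 2 servings of strawberries: spends $2.10, +162.0 mg vitamin C (running total 251.0 mg).
Take 1.285 servings of kale: spends $1.67, +62.9 mg vitamin C (running total 313.9 mg).
Filling greedily by vitamin C-per-dollar is optimal for one linear limit, giving 313.9 mg.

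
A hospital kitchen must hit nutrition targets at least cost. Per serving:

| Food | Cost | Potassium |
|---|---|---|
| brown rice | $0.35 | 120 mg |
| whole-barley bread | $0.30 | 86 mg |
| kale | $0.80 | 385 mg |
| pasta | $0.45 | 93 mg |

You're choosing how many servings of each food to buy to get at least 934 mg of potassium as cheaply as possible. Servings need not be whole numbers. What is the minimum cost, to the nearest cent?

$1.94

Cost per mg of potassium: kale $0.0021, brown rice $0.0029, whole-barley bread $0.0035, pasta $0.0048.
With no serving limits, use only kale: 934 mg / 385 mg = 2.426 servings × $0.80 = $1.94.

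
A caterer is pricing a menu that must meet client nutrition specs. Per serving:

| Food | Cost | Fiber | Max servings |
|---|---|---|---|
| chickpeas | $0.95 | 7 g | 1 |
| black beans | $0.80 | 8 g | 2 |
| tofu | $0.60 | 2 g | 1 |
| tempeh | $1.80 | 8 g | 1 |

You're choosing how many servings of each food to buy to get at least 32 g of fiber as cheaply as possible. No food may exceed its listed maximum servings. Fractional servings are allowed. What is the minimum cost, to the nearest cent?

$4.65

Cost per g of fiber: black beans $0.1000, chickpeas $0.1357, tempeh $0.2250, tofu $0.3000.
Take 2 servings of black beans: +16.0 g fiber for $1.60 (total $1.60, still need 16.0 g).
Take 1 serving of chickpeas: +7.0 g fiber for $0.95 (total $2.55, still need 9.0 g).
Take 1 serving of tempeh: +8.0 g fiber for $1.80 (total $4.35, still need 1.0 g).
Take 0.5 servings of tofu: +1.0 g fiber for $0.30 (total $4.65, still need 0.0 g).
Greedy by cheapest-per-g is optimal for a single linear constraint, so the minimum cost is $4.65.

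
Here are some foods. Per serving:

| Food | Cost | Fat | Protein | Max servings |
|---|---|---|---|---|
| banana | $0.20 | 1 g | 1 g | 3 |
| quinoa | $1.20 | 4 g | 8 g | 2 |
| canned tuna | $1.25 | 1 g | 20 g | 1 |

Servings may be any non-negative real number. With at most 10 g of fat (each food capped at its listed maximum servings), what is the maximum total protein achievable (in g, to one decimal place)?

37.0 g

Protein per g fat: canned tuna 20, quinoa 2, banana 1.
Take 1 serving of canned tuna: uses 1 g fat, +20.0 g protein (running total 20.0 g).
Take 2 servings of quinoa: uses 8 g fat, +16.0 g protein (running total 36.0 g).
Take 1 serving of banana: uses 1 g fat, +1.0 g protein (running total 37.0 g).
Filling greedily by protein-per-g fat is optimal for one linear limit, giving 37.0 g.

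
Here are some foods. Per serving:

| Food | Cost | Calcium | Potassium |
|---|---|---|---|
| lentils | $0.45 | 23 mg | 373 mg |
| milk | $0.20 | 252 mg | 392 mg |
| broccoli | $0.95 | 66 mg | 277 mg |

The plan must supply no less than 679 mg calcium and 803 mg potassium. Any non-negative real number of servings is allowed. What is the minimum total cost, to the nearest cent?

With two linear requirements the optimum uses one or two foods; enumerate the corners.
lentils only: max(679/23, 803/373) = 29.52 servings → $13.28.
milk only: max(679/252, 803/392) = 2.694 servings → $0.54.
broccoli only: max(679/66, 803/277) = 10.29 servings → $9.77.
lentils + milk: intersection lies outside the first quadrant.
lentils + broccoli with both targets exact would need a negative amount; discard.
milk + broccoli with both targets exact would need a negative amount; discard.
Cheapest feasible corner: $0.54.

$0.54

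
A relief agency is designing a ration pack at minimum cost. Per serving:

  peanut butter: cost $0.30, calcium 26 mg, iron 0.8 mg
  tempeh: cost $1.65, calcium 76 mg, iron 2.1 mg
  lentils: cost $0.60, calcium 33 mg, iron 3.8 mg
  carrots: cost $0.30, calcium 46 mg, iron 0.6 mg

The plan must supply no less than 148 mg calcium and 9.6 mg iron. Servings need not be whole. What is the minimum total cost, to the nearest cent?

Compare the cost at each extreme point of the feasible region.
peanut butter only: max(148/26, 9.6/0.8) = 12 servings → $3.60.
tempeh only: max(148/76, 9.6/2.1) = 4.571 servings → $7.54.
lentils only: max(148/33, 9.6/3.8) = 4.485 servings → $2.69.
carrots only: max(148/46, 9.6/0.6) = 16 servings → $4.80.
peanut butter + tempeh: the both-tight solution has a negative serving — not a feasible corner.
peanut butter + lentils with both tight: 3.392 servings and 1.812 servings → $2.10.
peanut butter + carrots: the both-tight solution has a negative serving — not a feasible corner.
tempeh + lentils with both tight: 1.119 servings and 1.908 servings → $2.99.
tempeh + carrots: the both-tight solution has a negative serving — not a feasible corner.
lentils + carrots with both tight: 2.276 servings and 1.585 servings → $1.84.
The minimum over all feasible corners is $1.84.

$1.84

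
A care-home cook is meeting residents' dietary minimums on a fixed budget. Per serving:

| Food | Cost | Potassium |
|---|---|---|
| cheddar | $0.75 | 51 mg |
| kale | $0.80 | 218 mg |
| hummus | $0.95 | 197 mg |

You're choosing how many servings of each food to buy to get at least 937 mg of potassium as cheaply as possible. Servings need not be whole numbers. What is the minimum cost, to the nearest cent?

Cost per mg of potassium: kale $0.0037, hummus $0.0048, cheddar $0.0147.
With no serving limits, use only kale: 937 mg / 218 mg = 4.298 servings × $0.80 = $3.44.

$3.44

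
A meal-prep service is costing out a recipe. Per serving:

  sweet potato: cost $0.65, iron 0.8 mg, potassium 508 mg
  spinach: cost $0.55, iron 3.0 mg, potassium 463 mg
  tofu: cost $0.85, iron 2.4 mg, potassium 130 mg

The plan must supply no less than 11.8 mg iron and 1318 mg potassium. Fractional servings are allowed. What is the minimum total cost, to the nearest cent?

$2.16

For a min-cost LP with two ≥-constraints, a basic feasible solution has at most two positive variables.
sweet potato only: max(11.8/0.8, 1318/508) = 14.75 servings → $9.59.
spinach only: max(11.8/3.0, 1318/463) = 3.933 servings → $2.16.
tofu only: max(11.8/2.4, 1318/130) = 10.14 servings → $8.62.
sweet potato + spinach with both targets exact would need a negative amount; discard.
sweet potato + tofu with both tight: 1.461 servings and 4.43 servings → $4.71.
spinach + tofu with both tight: 2.259 servings and 2.093 servings → $3.02.
So the least-cost plan costs $2.16.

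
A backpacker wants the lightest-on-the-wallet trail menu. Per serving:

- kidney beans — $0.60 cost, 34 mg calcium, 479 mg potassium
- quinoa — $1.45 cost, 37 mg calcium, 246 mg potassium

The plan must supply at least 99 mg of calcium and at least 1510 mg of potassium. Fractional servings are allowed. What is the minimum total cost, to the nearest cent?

Minimising a linear cost over {calcium ≥ 99, potassium ≥ 1510, servings ≥ 0} — the optimum is at a vertex, using one or two foods.
kidney beans only: max(99/34, 1510/479) = 3.152 servings → $1.89.
quinoa only: max(99/37, 1510/246) = 6.138 servings → $8.90.
kidney beans + quinoa: intersection lies outside the first quadrant.
So the least-cost plan costs $1.89.

$1.89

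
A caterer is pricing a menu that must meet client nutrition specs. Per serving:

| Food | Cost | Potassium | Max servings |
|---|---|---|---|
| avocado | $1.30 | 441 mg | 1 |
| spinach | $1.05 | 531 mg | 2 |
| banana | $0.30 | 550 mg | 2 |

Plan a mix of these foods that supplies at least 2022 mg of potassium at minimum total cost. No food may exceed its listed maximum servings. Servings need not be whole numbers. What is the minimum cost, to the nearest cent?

Cost per mg of potassium: banana $0.0005, spinach $0.0020, avocado $0.0029.
Take 2 servings of banana: +1100.0 mg potassium for $0.60 (total $0.60, still need 922.0 mg).
Take 1.736 servings of spinach: +922.0 mg potassium for $1.82 (total $2.42, still need 0.0 mg).
Greedy by cheapest-per-mg is optimal for a single linear constraint, so the minimum cost is $2.42.

$2.42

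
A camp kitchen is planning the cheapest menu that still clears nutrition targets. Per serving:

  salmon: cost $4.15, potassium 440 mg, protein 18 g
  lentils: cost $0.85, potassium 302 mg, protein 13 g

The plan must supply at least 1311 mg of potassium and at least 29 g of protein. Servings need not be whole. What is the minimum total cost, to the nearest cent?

For a min-cost LP with two ≥-constraints, a basic feasible solution has at most two positive variables.
salmon only: max(1311/440, 29/18) = 2.98 servings → $12.37.
lentils only: max(1311/302, 29/13) = 4.341 servings → $3.69.
salmon + lentils: intersection lies outside the first quadrant.
The minimum over all feasible corners is $3.69.

$3.69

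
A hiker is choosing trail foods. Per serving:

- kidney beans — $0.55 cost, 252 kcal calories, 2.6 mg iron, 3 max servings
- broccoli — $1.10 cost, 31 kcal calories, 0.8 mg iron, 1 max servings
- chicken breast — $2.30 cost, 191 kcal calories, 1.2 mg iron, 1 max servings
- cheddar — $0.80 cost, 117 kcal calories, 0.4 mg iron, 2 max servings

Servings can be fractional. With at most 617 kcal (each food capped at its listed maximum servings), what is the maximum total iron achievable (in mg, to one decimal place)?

6.8 mg

Iron per kcal: broccoli 0.02581, kidney beans 0.01032, chicken breast 0.006283, cheddar 0.003419.
Take 1 serving of broccoli: uses 31 kcal, +0.8 mg iron (running total 0.8 mg).
Take 2.325 servings of kidney beans: uses 586 kcal, +6.0 mg iron (running total 6.8 mg).
Greedy by best ratio exhausts the calories allowance optimally: 6.8 mg.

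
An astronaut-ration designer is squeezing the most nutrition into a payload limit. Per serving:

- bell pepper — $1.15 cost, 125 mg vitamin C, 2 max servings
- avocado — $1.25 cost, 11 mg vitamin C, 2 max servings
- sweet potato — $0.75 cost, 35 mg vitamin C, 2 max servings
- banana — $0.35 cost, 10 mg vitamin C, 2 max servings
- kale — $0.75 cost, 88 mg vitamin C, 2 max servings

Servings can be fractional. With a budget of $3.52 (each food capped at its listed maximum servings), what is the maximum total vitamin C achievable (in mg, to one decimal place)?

395.6 mg

Vitamin C per dollar: kale 117.3, bell pepper 108.7, sweet potato 46.67, banana 28.57, avocado 8.8.
Take 2 servings of kale: spends $1.50, +176.0 mg vitamin C (running total 176.0 mg).
Take 1.757 servings of bell pepper: spends $2.02, +219.6 mg vitamin C (running total 395.6 mg).
Filling greedily by vitamin C-per-dollar is optimal for one linear limit, giving 395.6 mg.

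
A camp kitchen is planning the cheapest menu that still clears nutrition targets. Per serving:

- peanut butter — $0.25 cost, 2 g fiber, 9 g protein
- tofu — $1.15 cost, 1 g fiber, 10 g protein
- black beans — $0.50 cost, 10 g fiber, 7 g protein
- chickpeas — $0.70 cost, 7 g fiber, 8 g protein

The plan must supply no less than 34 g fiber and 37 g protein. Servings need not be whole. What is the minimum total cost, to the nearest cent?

$1.96

Check every corner: each single food scaled to meet both minima, and each pair solved so both constraints bind.
peanut butter only: max(34/2, 37/9) = 17 servings → $4.25.
tofu only: max(34/1, 37/10) = 34 servings → $39.10.
black beans only: max(34/10, 37/7) = 5.286 servings → $2.64.
chickpeas only: max(34/7, 37/8) = 4.857 servings → $3.40.
peanut butter + tofu: intersection lies outside the first quadrant.
peanut butter + black beans with both tight: 1.737 servings and 3.053 servings → $1.96.
peanut butter + chickpeas: intersection lies outside the first quadrant.
tofu + black beans with both tight: 1.419 servings and 3.258 servings → $3.26.
tofu + chickpeas: the both-tight solution has a negative serving — not a feasible corner.
black beans + chickpeas with both tight: 0.4194 servings and 4.258 servings → $3.19.
So the least-cost plan costs $1.96.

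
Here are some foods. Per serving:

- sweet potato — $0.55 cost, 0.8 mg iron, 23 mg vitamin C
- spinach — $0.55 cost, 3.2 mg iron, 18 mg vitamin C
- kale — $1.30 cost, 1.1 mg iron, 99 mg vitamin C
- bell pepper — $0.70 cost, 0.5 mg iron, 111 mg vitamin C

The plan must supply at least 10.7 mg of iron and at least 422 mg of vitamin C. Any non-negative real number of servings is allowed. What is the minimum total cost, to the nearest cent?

sweet potato only: max(10.7/0.8, 422/23) = 18.35 servings → $10.09.
spinach only: max(10.7/3.2, 422/18) = 23.44 servings → $12.89.
kale only: max(10.7/1.1, 422/99) = 9.727 servings → $12.65.
bell pepper only: max(10.7/0.5, 422/111) = 21.4 servings → $14.98.
sweet potato + spinach: the both-tight solution has a negative serving — not a feasible corner.
sweet potato + kale with both tight: 11.04 servings and 1.698 servings → $8.28.
sweet potato + bell pepper with both tight: 12.64 servings and 1.184 servings → $7.78.
spinach + kale with both tight: 2.004 servings and 3.898 servings → $6.17.
spinach + bell pepper with both tight: 2.821 servings and 3.344 servings → $3.89.
kale + bell pepper: intersection lies outside the first quadrant.
The minimum over all feasible corners is $3.89.

$3.89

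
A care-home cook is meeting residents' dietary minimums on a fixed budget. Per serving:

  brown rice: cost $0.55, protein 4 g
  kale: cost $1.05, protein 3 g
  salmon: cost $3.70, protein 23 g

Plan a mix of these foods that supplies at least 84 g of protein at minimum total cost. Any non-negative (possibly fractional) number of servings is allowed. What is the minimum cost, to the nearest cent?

$11.55

Cost per g of protein: brown rice $0.1375, salmon $0.1609, kale $0.3500.
With no serving limits, use only brown rice: 84 g / 4 g = 21 servings × $0.55 = $11.55.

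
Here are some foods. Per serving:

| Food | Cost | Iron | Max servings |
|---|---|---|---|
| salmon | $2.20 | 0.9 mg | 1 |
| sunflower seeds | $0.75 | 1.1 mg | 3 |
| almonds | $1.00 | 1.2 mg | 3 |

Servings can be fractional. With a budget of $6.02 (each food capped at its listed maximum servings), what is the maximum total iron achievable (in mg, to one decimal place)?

Iron per dollar: sunflower seeds 1.467, almonds 1.2, salmon 0.4091.
Take 3 servings of sunflower seeds: spends $2.25, +3.3 mg iron (running total 3.3 mg).
Take 3 servings of almonds: spends $3.00, +3.6 mg iron (running total 6.9 mg).
Take 0.35 servings of salmon: spends $0.77, +0.3 mg iron (running total 7.2 mg).
Greedy by best ratio exhausts the cost allowance optimally: 7.2 mg.

7.2 mg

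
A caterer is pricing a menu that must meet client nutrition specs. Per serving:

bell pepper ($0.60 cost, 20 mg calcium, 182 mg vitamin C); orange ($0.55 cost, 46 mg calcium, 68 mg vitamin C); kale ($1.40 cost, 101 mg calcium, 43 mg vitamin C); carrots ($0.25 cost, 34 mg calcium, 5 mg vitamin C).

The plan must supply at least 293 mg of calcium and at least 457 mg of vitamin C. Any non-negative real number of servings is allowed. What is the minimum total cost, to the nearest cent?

$3.20

Compare the cost at each extreme point of the feasible region.
bell pepper only: max(293/20, 457/182) = 14.65 servings → $8.79.
orange only: max(293/46, 457/68) = 6.721 servings → $3.70.
kale only: max(293/101, 457/43) = 10.63 servings → $14.88.
carrots only: max(293/34, 457/5) = 91.4 servings → $22.85.
bell pepper + orange with both tight: 0.1566 servings and 6.301 servings → $3.56.
bell pepper + kale with both tight: 1.915 servings and 2.522 servings → $4.68.
bell pepper + carrots with both tight: 2.312 servings and 7.258 servings → $3.20.
orange + kale: the both-tight solution has a negative serving — not a feasible corner.
orange + carrots: the both-tight solution has a negative serving — not a feasible corner.
kale + carrots: the both-tight solution has a negative serving — not a feasible corner.
The minimum over all feasible corners is $3.20.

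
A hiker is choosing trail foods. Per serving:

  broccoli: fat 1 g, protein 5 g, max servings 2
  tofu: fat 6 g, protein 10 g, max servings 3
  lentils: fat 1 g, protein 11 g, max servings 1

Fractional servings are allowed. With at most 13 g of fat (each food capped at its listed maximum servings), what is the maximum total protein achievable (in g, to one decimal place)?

37.7 g

Protein per g fat: lentils 11, broccoli 5, tofu 1.667.
Take 1 serving of lentils: uses 1 g fat, +11.0 g protein (running total 11.0 g).
Take 2 servings of broccoli: uses 2 g fat, +10.0 g protein (running total 21.0 g).
Take 1.667 servings of tofu: uses 10 g fat, +16.7 g protein (running total 37.7 g).
Greedy by best ratio exhausts the fat allowance optimally: 37.7 g.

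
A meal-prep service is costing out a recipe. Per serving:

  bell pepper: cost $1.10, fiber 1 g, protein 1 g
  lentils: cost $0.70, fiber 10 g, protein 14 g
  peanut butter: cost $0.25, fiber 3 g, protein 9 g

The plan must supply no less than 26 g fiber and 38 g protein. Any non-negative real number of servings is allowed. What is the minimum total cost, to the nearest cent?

$1.83

bell pepper only: max(26/1, 38/1) = 38 servings → $41.80.
lentils only: max(26/10, 38/14) = 2.714 servings → $1.90.
peanut butter only: max(26/3, 38/9) = 8.667 servings → $2.17.
bell pepper + lentils: intersection lies outside the first quadrant.
bell pepper + peanut butter with both tight: 20 servings and 2 servings → $22.50.
lentils + peanut butter with both tight: 2.5 servings and 0.3333 servings → $1.83.
The minimum over all feasible corners is $1.83.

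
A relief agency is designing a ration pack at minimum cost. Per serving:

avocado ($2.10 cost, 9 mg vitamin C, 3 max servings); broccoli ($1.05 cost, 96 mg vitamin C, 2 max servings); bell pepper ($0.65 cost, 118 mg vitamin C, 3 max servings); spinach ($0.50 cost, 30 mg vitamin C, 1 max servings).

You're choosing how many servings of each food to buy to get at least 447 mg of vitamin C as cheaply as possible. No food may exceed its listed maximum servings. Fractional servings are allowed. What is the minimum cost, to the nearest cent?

Cost per mg of vitamin C: bell pepper $0.0055, broccoli $0.0109, spinach $0.0167, avocado $0.2333.
Take 3 servings of bell pepper: +354.0 mg vitamin C for $1.95 (total $1.95, still need 93.0 mg).
Take 0.9688 servings of broccoli: +93.0 mg vitamin C for $1.02 (total $2.97, still need 0.0 mg).
Greedy by cheapest-per-mg is optimal for a single linear constraint, so the minimum cost is $2.97.

$2.97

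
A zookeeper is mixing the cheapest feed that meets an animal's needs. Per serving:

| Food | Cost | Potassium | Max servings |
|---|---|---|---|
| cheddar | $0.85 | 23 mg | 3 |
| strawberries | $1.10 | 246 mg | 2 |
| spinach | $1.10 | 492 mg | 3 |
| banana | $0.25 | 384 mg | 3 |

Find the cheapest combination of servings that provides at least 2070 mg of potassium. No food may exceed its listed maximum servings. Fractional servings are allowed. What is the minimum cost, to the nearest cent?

Cost per mg of potassium: banana $0.0007, spinach $0.0022, strawberries $0.0045, cheddar $0.0370.
Take 3 servings of banana: +1152.0 mg potassium for $0.75 (total $0.75, still need 918.0 mg).
Take 1.866 servings of spinach: +918.0 mg potassium for $2.05 (total $2.80, still need 0.0 mg).
Filling from the cheapest source first is optimal under one linear minimum: $2.80.

$2.80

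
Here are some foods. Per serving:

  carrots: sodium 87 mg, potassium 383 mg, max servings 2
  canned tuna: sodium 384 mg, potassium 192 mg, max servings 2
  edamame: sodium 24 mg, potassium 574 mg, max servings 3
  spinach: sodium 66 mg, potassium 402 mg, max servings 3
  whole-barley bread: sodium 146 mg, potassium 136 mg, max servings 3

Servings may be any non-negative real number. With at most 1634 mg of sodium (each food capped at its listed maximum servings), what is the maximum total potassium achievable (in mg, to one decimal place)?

Potassium per mg sodium: edamame 23.92, spinach 6.091, carrots 4.402, whole-barley bread 0.9315, canned tuna 0.5.
Take 3 servings of edamame: uses 72 mg sodium, +1722.0 mg potassium (running total 1722.0 mg).
Take 3 servings of spinach: uses 198 mg sodium, +1206.0 mg potassium (running total 2928.0 mg).
Take 2 servings of carrots: uses 174 mg sodium, +766.0 mg potassium (running total 3694.0 mg).
Take 3 servings of whole-barley bread: uses 438 mg sodium, +408.0 mg potassium (running total 4102.0 mg).
Take 1.958 servings of canned tuna: uses 752 mg sodium, +376.0 mg potassium (running total 4478.0 mg).
Filling greedily by potassium-per-mg sodium is optimal for one linear limit, giving 4478.0 mg.

4478.0 mg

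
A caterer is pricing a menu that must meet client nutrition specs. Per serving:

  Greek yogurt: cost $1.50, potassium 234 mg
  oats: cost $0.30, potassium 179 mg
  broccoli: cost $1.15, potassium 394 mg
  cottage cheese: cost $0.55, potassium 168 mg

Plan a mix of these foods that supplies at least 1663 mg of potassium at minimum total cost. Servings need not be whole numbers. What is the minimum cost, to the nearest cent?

Cost per mg of potassium: oats $0.0017, broccoli $0.0029, cottage cheese $0.0033, Greek yogurt $0.0064.
With no serving limits, use only oats: 1663 mg / 179 mg = 9.291 servings × $0.30 = $2.79.

$2.79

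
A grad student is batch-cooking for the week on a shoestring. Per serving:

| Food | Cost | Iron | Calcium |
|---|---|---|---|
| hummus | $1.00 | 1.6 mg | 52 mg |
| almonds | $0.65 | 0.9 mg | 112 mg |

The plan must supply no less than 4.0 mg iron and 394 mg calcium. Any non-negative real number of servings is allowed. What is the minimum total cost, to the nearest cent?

$2.78

Check every corner: each single food scaled to meet both minima, and each pair solved so both constraints bind.
hummus only: max(4.0/1.6, 394/52) = 7.577 servings → $7.58.
almonds only: max(4.0/0.9, 394/112) = 4.444 servings → $2.89.
hummus + almonds with both tight: 0.7054 servings and 3.19 servings → $2.78.
Cheapest feasible corner: $2.78.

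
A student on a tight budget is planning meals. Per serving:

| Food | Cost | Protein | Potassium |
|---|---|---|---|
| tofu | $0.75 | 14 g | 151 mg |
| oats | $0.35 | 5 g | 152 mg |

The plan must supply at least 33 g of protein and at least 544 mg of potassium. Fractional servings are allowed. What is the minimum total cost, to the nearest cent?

$1.93

With two linear requirements the optimum uses one or two foods; enumerate the corners.
tofu only: max(33/14, 544/151) = 3.603 servings → $2.70.
oats only: max(33/5, 544/152) = 6.6 servings → $2.31.
tofu + oats with both tight: 1.672 servings and 1.918 servings → $1.93.
Cheapest feasible corner: $1.93.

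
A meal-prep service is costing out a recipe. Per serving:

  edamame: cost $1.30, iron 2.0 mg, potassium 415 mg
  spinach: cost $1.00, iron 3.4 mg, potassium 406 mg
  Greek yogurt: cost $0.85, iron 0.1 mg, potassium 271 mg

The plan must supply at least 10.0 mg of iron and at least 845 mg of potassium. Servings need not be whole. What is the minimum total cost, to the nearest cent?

With two linear requirements the optimum uses one or two foods; enumerate the corners.
edamame only: max(10.0/2.0, 845/415) = 5 servings → $6.50.
spinach only: max(10.0/3.4, 845/406) = 2.941 servings → $2.94.
Greek yogurt only: max(10.0/0.1, 845/271) = 100 servings → $85.00.
edamame + spinach with both targets exact would need a negative amount; discard.
edamame + Greek yogurt: intersection lies outside the first quadrant.
spinach + Greek yogurt: the both-tight solution has a negative serving — not a feasible corner.
So the least-cost plan costs $2.94.

$2.94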